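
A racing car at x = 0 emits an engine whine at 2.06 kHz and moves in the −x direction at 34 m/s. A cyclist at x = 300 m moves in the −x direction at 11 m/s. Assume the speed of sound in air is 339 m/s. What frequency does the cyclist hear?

1.933 kHz

The observer lies on the +x side, so the source is heading away from the observer and the observer is heading toward the source.
Both move, so f' = f · (v + v_o)/(v + v_s).
f' = 2.06 × (339 + 11)/(339 + 34) = 2.06 × 350/373 ≈ 1.933 kHz.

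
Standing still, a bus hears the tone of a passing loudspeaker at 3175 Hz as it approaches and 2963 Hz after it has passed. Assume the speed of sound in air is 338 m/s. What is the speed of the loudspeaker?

11.7 m/s

f₁/f₂ = (v + v_s)/(v − v_s), so v_s = v · (f₁ − f₂)/(f₁ + f₂).
v_s = 338 × (3175 − 2963)/(3175 + 2963) = 338 × 212/6138 ≈ 11.7 m/s.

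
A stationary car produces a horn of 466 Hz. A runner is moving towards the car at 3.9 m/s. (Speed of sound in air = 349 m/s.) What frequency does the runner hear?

Only the observer moves, toward the source, so f' = f · (v + v_o)/v.
f' = 466 × (349 + 3.9)/349 = 466 × 352.9/349 ≈ 471 Hz.

471 Hz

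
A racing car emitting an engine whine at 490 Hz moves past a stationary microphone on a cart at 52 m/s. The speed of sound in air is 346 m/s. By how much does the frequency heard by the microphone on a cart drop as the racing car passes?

Approaching: f₁ = f · v/(v − v_s) = 490 × 346/294 ≈ 577 Hz.
Receding: f₂ = f · v/(v + v_s) = 490 × 346/398 ≈ 426 Hz.
Drop: f₁ − f₂ = 2f·v·v_s/(v² − v_s²) = 2 × 490 × 346 × 52/(346² − 52²) ≈ 151 Hz.

151 Hz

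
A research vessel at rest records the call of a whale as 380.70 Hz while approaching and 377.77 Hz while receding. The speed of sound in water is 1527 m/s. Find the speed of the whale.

5.9 m/s

f₁/f₂ = (v + v_s)/(v − v_s), so v_s = v · (f₁ − f₂)/(f₁ + f₂).
v_s = 1527 × (380.70 − 377.77)/(380.70 + 377.77) = 1527 × 2.93/758.47 ≈ 5.9 m/s.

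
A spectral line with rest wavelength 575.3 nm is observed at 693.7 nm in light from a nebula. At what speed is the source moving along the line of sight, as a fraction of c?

0.185

λ'/λ₀ = 1.2058 > 1 (redshift), so the source is receding.
λ'/λ₀ = √((1 + β)/(1 − β)) for a receding source ⇒ β = (r² − 1)/(r² + 1) with r = λ'/λ₀.
β = (1.4540 − 1)/(1.4540 + 1) ≈ 0.185.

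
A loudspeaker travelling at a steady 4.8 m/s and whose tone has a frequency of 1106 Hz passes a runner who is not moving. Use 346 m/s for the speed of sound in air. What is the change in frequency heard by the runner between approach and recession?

Approaching: f₁ = f · v/(v − v_s) = 1106 × 346/341.2 ≈ 1121.6 Hz.
Receding: f₂ = f · v/(v + v_s) = 1106 × 346/350.8 ≈ 1090.9 Hz.
Drop: f₁ − f₂ = 2f·v·v_s/(v² − v_s²) = 2 × 1106 × 346 × 4.8/(346² − 4.8²) ≈ 30.7 Hz.

30.7 Hz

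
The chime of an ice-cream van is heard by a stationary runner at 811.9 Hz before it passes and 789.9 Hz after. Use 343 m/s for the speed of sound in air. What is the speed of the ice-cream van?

f₁/f₂ = (v + v_s)/(v − v_s), so v_s = v · (f₁ − f₂)/(f₁ + f₂).
v_s = 343 × (811.9 − 789.9)/(811.9 + 789.9) = 343 × 22.0/1601.8 ≈ 4.7 m/s.

4.7 m/s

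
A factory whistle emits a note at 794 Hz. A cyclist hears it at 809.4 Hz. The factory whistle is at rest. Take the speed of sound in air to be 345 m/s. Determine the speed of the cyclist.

f' > f, so the cyclist is approaching.
f' = f · (v + v_o)/v ⇒ v_o = v · |f'/f − 1|.
v_o = 345 × |809.4/794 − 1| = 345 × 0.0194 ≈ 6.7 m/s.

6.7 m/s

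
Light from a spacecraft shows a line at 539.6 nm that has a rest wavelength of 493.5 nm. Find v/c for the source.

λ'/λ₀ = 1.0934 > 1 (redshift), so the source is receding.
λ'/λ₀ = √((1 + β)/(1 − β)) for a receding source ⇒ β = (r² − 1)/(r² + 1) with r = λ'/λ₀.
β = (1.1956 − 1)/(1.1956 + 1) ≈ 0.089.

0.089c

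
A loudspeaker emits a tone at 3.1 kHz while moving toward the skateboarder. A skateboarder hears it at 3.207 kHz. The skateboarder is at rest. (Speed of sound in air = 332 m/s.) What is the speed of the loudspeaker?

11.1 m/s

f' = f · v/(v − v_s) ⇒ v_s = v · |1 − f/f'|.
v_s = 332 × |1 − 3.1/3.207| = 332 × 0.03336 ≈ 11.1 m/s.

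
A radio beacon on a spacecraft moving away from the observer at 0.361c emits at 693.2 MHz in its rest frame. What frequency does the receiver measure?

475.0 MHz

Relativistic Doppler for frequency: f' = f₀ · √((1 − β)/(1 + β)).
f' = 693.2 × √(0.6390/1.3610) = 693.2 × 0.68521 ≈ 475.0 MHz.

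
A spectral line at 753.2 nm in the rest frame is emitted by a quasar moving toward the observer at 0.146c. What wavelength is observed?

650.2 nm

Relativistic Doppler for wavelength: λ' = λ₀ · √((1 − β)/(1 + β)).
λ' = 753.2 × √(0.8540/1.1460) = 753.2 × 0.86325 ≈ 650.2 nm.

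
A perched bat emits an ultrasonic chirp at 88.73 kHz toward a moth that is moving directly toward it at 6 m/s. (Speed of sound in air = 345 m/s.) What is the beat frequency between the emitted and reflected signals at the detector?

At the moth (a moving observer), f₁ = f₀ · (v + u)/v = 88.73 × 351/345 ≈ 90.27 kHz.
On reflection it acts as a source moving toward the stationary detector: f₂ = f₁ · v/(v − u) = 90.27 × 345/339 ≈ 91.87 kHz.
Beat frequency (with f₀ = 88730 Hz): |f₂ − f₀| = 2u·f₀/(v − u) = 2 × 6 × 88730/339 ≈ 3141 Hz.

3141 Hz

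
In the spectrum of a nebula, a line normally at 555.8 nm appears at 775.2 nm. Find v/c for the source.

0.321c

λ'/λ₀ = 1.3947 > 1 (redshift), so the source is receding.
λ'/λ₀ = √((1 + β)/(1 − β)) for a receding source ⇒ β = (r² − 1)/(r² + 1) with r = λ'/λ₀.
β = (1.9453 − 1)/(1.9453 + 1) ≈ 0.321.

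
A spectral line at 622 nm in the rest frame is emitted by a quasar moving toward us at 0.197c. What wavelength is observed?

509.4 nm

Relativistic Doppler for wavelength: λ' = λ₀ · √((1 − β)/(1 + β)).
λ' = 622 × √(0.8030/1.1970) = 622 × 0.81905 ≈ 509.4 nm.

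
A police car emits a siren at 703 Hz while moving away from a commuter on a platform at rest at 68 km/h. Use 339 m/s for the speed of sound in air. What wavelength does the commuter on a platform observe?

50.9 cm

68 km/h = 18.89 m/s.
Only the source moves, away from the listener, so f' = f · v/(v + v_s).
f' = 703 × 339/(339 + 18.89) ≈ 666 Hz.
λ' = v/f' = 339/665.897 ≈ 50.9 cm.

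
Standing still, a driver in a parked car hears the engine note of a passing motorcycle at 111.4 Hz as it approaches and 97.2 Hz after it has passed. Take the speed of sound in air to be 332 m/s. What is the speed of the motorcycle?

f₁/f₂ = (v + v_s)/(v − v_s), so v_s = v · (f₁ − f₂)/(f₁ + f₂).
v_s = 332 × (111.4 − 97.2)/(111.4 + 97.2) = 332 × 14.2/208.6 ≈ 22.6 m/s.

22.6 m/s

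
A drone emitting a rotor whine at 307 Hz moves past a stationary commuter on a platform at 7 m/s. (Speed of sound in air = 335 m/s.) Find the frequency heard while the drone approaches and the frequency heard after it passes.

Approaching: f₁ = f · v/(v − v_s) = 307 × 335/328 ≈ 314 Hz.
Receding: f₂ = f · v/(v + v_s) = 307 × 335/342 ≈ 301 Hz.

314 Hz approaching; 301 Hz receding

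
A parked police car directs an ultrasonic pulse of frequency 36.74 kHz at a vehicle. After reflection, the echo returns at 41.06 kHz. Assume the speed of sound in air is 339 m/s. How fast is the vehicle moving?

18.8 m/s

Double Doppler shift off a moving reflector: f₂ = f₀ · (v + u)/(v − u) (u > 0 toward emitter).
Rearranging, u = v · (f₂ − f₀)/(f₂ + f₀) = 339 × 4.32/77.80 ≈ 18.8 m/s.
So the vehicle is moving at 18.8 m/s toward the emitter.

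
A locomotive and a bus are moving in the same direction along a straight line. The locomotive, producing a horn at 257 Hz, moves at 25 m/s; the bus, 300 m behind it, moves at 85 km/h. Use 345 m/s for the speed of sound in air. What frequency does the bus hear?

85 km/h = 23.61 m/s.
The bus is behind, so the locomotive is moving away from it while the bus is moving toward the locomotive.
Both move, so f' = f · (v + v_o)/(v + v_s).
f' = 257 × (345 + 23.61)/(345 + 25) = 257 × 368.61/370 ≈ 256 Hz.

256 Hz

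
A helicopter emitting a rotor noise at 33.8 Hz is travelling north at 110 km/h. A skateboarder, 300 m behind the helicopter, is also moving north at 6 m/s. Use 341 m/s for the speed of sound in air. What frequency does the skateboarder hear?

110 km/h = 30.56 m/s.
The skateboarder is behind, so the helicopter is moving away from it while the skateboarder is moving toward the helicopter.
Both move, so f' = f · (v + v_o)/(v + v_s).
f' = 33.8 × (341 + 6)/(341 + 30.56) = 33.8 × 347/371.56 ≈ 31.6 Hz.

31.6 Hz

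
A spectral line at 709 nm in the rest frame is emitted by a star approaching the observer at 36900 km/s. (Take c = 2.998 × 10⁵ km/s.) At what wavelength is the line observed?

626.5 nm

β = v/c = 36900/299800 = 0.1231.
Relativistic Doppler for wavelength: λ' = λ₀ · √((1 − β)/(1 + β)).
λ' = 709 × √(0.8769/1.1231) = 709 × 0.88364 ≈ 626.5 nm.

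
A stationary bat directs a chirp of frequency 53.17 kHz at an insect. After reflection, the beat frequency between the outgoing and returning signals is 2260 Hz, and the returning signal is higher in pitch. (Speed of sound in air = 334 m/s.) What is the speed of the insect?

7.0 m/s

Double Doppler shift off a moving reflector: f₂ = f₀ · (v + u)/(v − u) (u > 0 toward emitter).
Returning signal is higher, so f₂ = f₀ + Δf = 53170 + 2260 = 55430 Hz.
Rearranging, u = v · (f₂ − f₀)/(f₂ + f₀) = 334 × 2260/108600 ≈ 7.0 m/s.
So the insect is moving at 7.0 m/s toward the emitter.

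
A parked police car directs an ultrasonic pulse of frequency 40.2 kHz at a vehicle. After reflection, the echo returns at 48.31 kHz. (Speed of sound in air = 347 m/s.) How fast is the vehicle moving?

Double Doppler shift off a moving reflector: f₂ = f₀ · (v + u)/(v − u) (u > 0 toward emitter).
Rearranging, u = v · (f₂ − f₀)/(f₂ + f₀) = 347 × 8.11/88.51 ≈ 32 m/s.
So the vehicle is moving at 32 m/s toward the emitter.

32 m/s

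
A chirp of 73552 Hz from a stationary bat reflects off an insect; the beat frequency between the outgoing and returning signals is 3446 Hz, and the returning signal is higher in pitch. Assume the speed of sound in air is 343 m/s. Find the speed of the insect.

7.9 m/s

Double Doppler shift off a moving reflector: f₂ = f₀ · (v + u)/(v − u) (u > 0 toward emitter).
Returning signal is higher, so f₂ = f₀ + Δf = 73552 + 3446 = 76998 Hz.
Rearranging, u = v · (f₂ − f₀)/(f₂ + f₀) = 343 × 3446/150550 ≈ 7.9 m/s.
So the insect is moving at 7.9 m/s toward the emitter.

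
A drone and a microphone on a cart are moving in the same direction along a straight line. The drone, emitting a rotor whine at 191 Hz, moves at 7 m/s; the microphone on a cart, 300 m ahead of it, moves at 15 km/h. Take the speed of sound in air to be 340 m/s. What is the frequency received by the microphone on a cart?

193 Hz

15 km/h = 4.167 m/s.
The microphone on a cart is ahead, so the drone is moving toward it while the microphone on a cart is moving away from the drone.
Both move, so f' = f · (v − v_o)/(v − v_s).
f' = 191 × (340 − 4.167)/(340 − 7) = 191 × 335.83/333 ≈ 193 Hz.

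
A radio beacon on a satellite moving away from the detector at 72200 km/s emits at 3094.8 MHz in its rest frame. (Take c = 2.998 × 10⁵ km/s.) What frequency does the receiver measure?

2420.7 MHz

β = v/c = 72200/299800 = 0.2408.
Relativistic Doppler for frequency: f' = f₀ · √((1 − β)/(1 + β)).
f' = 3094.8 × √(0.7592/1.2408) = 3094.8 × 0.78219 ≈ 2420.7 MHz.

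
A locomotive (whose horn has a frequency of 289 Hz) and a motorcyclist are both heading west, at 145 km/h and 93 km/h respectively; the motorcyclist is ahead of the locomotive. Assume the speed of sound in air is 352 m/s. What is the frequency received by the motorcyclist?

302 Hz

145 km/h = 40.28 m/s; 93 km/h = 25.83 m/s.
The motorcyclist is ahead, so the locomotive is moving toward it while the motorcyclist is moving away from the locomotive.
With source approaching and observer receding, f' = f · (v − v_o)/(v − v_s).
f' = 289 × (352 − 25.83)/(352 − 40.28) = 289 × 326.17/311.72 ≈ 302 Hz.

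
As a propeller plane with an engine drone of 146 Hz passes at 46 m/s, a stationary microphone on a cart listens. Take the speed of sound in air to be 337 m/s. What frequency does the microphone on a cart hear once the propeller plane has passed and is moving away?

128 Hz

Receding: f₂ = f · v/(v + v_s) = 146 × 337/383 ≈ 128 Hz.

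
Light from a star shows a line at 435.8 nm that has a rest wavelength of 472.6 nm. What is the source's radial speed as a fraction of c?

λ'/λ₀ = 0.9221 < 1 (blueshift), so the source is approaching.
λ'/λ₀ = √((1 − β)/(1 + β)) for an approaching source ⇒ β = (1 − r²)/(1 + r²) with r = λ'/λ₀.
β = (1 − 0.8503)/(1 + 0.8503) ≈ 0.081.

0.081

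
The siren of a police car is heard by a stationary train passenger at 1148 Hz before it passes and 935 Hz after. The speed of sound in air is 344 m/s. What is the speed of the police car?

35 m/s

f₁/f₂ = (v + v_s)/(v − v_s), so v_s = v · (f₁ − f₂)/(f₁ + f₂).
v_s = 344 × (1148 − 935)/(1148 + 935) = 344 × 213/2083 ≈ 35 m/s.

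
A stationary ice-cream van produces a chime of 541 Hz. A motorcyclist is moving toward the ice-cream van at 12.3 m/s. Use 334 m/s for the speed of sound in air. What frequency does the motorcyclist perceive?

561 Hz

Only the observer moves, toward the source, so f' = f · (v + v_o)/v.
f' = 541 × (334 + 12.3)/334 = 541 × 346.3/334 ≈ 561 Hz.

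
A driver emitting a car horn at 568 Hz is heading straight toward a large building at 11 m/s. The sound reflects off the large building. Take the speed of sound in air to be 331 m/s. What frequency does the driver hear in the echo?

607 Hz

The large building receives the sound from a moving source: f₁ = f₀ · v/(v − v_e) = 568 × 331/320 ≈ 588 Hz.
On the return leg the driver is a moving observer: f₂ = f₁ · (v + v_e)/v = 588 × 342/331 ≈ 607 Hz.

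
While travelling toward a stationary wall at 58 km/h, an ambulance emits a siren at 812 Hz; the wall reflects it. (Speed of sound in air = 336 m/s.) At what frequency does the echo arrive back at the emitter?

58 km/h = 16.11 m/s.
The wall receives the sound from a moving source: f₁ = f₀ · v/(v − v_e) = 812 × 336/319.89 ≈ 853 Hz.
On the return leg the ambulance is a moving observer: f₂ = f₁ · (v + v_e)/v = 853 × 352.11/336 ≈ 894 Hz.

894 Hz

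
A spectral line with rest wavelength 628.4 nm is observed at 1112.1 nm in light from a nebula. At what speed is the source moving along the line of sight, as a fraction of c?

λ'/λ₀ = 1.7697 > 1 (redshift), so the source is receding.
λ'/λ₀ = √((1 + β)/(1 − β)) for a receding source ⇒ β = (r² − 1)/(r² + 1) with r = λ'/λ₀.
β = (3.1320 − 1)/(3.1320 + 1) ≈ 0.516.

0.516c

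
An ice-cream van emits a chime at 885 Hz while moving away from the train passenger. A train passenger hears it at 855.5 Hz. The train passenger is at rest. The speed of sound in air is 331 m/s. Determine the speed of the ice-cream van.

f' = f · v/(v + v_s) ⇒ v_s = v · |1 − f/f'|.
v_s = 331 × |1 − 885/855.5| = 331 × 0.03448 ≈ 11.4 m/s.

11.4 m/s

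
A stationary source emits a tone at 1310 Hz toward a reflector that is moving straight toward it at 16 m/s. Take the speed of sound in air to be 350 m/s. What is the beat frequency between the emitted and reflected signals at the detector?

126 Hz

At the reflector (a moving observer), f₁ = f₀ · (v + u)/v = 1310 × 366/350 ≈ 1369.9 Hz.
On reflection it acts as a source moving toward the stationary detector: f₂ = f₁ · v/(v − u) = 1369.9 × 350/334 ≈ 1435.5 Hz.
Beat frequency: |f₂ − f₀| = 2u·f₀/(v − u) = 2 × 16 × 1310/334 ≈ 126 Hz.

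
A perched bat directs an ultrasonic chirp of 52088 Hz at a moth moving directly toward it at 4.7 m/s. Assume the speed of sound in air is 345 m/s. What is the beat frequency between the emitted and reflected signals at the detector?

1439 Hz

The moth first receives the wave as a moving observer: f₁ = f₀ · (v + u)/v = 52088 × (345 + 4.7)/345 ≈ 52798 Hz.
The reflection then acts as a moving source: f₂ = f₁ · v/(v − u) ≈ 53527 Hz.
Beat frequency: |f₂ − f₀| = 2u·f₀/(v − u) = 2 × 4.7 × 52088/340.3 ≈ 1439 Hz.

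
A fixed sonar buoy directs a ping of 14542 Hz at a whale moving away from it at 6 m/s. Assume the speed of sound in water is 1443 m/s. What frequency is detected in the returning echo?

The whale first receives the wave as a moving observer: f₁ = f₀ · (v − u)/v = 14542 × (1443 − 6)/1443 ≈ 14482 Hz.
On reflection it acts as a source moving away from the stationary detector: f₂ = f₁ · v/(v + u) = 14482 × 1443/1449 ≈ 14422 Hz.
Equivalently f₂ = f₀ · (v − u)/(v + u).

14422 Hz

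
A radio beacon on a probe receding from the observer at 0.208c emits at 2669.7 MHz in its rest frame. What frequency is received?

Relativistic Doppler for frequency: f' = f₀ · √((1 − β)/(1 + β)).
f' = 2669.7 × √(0.7920/1.2080) = 2669.7 × 0.80971 ≈ 2161.7 MHz.

2161.7 MHz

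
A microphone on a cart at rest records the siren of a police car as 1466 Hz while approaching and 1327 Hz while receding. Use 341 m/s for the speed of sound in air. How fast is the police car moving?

17.0 m/s

f₁/f₂ = (v + v_s)/(v − v_s), so v_s = v · (f₁ − f₂)/(f₁ + f₂).
v_s = 341 × (1466 − 1327)/(1466 + 1327) = 341 × 139/2793 ≈ 17.0 m/s.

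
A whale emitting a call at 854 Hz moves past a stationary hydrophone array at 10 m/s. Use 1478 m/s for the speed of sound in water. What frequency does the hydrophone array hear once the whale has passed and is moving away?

848 Hz

Receding: f₂ = f · v/(v + v_s) = 854 × 1478/1488 ≈ 848 Hz.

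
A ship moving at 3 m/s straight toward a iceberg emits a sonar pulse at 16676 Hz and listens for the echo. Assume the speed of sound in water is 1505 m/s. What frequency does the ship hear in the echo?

16743 Hz

The iceberg receives the sound from a moving source: f₁ = f₀ · v/(v − v_e) = 16676 × 1505/1502 ≈ 16709 Hz.
On the return leg the ship is a moving observer: f₂ = f₁ · (v + v_e)/v = 16709 × 1508/1505 ≈ 16743 Hz.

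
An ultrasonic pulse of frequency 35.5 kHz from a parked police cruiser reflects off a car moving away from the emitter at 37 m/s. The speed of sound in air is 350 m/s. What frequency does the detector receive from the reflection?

28.7 kHz

At the car (a moving observer), f₁ = f₀ · (v − u)/v = 35.5 × 313/350 ≈ 31.7 kHz.
On reflection it acts as a source moving away from the stationary detector: f₂ = f₁ · v/(v + u) = 31.7 × 350/387 ≈ 28.7 kHz.
Equivalently f₂ = f₀ · (v − u)/(v + u).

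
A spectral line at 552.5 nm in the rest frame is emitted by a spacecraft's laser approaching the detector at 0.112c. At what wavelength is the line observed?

Relativistic Doppler for wavelength: λ' = λ₀ · √((1 − β)/(1 + β)).
λ' = 552.5 × √(0.8880/1.1120) = 552.5 × 0.89362 ≈ 493.7 nm.

493.7 nm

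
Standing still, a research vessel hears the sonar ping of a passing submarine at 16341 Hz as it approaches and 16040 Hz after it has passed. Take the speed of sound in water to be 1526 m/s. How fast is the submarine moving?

14.2 m/s

f₁/f₂ = (v + v_s)/(v − v_s), so v_s = v · (f₁ − f₂)/(f₁ + f₂).
v_s = 1526 × (16341 − 16040)/(16341 + 16040) = 1526 × 301/32381 ≈ 14.2 m/s.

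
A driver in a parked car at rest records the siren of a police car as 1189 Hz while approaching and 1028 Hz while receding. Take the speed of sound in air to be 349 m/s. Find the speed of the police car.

25 m/s

f₁/f₂ = (v + v_s)/(v − v_s), so v_s = v · (f₁ − f₂)/(f₁ + f₂).
v_s = 349 × (1189 − 1028)/(1189 + 1028) = 349 × 161/2217 ≈ 25 m/s.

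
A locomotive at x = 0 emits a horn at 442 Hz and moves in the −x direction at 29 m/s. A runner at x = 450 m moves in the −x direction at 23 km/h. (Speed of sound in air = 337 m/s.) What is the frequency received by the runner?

415 Hz

23 km/h = 6.389 m/s.
The observer lies on the +x side, so the source is heading away from the observer and the observer is heading toward the source.
With source receding and observer approaching, f' = f · (v + v_o)/(v + v_s).
f' = 442 × (337 + 6.389)/(337 + 29) = 442 × 343.39/366 ≈ 415 Hz.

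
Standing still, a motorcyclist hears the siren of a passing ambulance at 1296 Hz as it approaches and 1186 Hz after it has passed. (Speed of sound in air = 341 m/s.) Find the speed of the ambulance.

15.1 m/s

f₁/f₂ = (v + v_s)/(v − v_s), so v_s = v · (f₁ − f₂)/(f₁ + f₂).
v_s = 341 × (1296 − 1186)/(1296 + 1186) = 341 × 110/2482 ≈ 15.1 m/s.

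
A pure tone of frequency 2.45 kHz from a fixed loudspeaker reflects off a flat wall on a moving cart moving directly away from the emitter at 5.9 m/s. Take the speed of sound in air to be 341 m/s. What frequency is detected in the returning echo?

The flat wall on a moving cart first receives the wave as a moving observer: f₁ = f₀ · (v − u)/v = 2.45 × (341 − 5.9)/341 ≈ 2.41 kHz.
On reflection it acts as a source moving away from the stationary detector: f₂ = f₁ · v/(v + u) = 2.41 × 341/346.9 ≈ 2.37 kHz.

2.37 kHz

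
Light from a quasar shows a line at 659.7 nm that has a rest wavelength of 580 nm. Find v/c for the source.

λ'/λ₀ = 1.1374 > 1 (redshift), so the source is receding.
λ'/λ₀ = √((1 + β)/(1 − β)) for a receding source ⇒ β = (r² − 1)/(r² + 1) with r = λ'/λ₀.
β = (1.2937 − 1)/(1.2937 + 1) ≈ 0.128.

0.128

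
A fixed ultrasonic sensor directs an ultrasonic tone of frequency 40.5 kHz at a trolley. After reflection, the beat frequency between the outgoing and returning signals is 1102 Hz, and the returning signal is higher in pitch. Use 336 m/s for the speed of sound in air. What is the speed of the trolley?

4.5 m/s

Double Doppler shift off a moving reflector: f₂ = f₀ · (v + u)/(v − u) (u > 0 toward emitter).
Returning signal is higher, so f₂ = f₀ + Δf = 40500 + 1102 = 41602 Hz.
Rearranging, u = v · (f₂ − f₀)/(f₂ + f₀) = 336 × 1102/82102 ≈ 4.5 m/s.
So the trolley is moving at 4.5 m/s toward the emitter.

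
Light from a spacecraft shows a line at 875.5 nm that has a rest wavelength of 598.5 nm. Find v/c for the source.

0.363c

λ'/λ₀ = 1.4628 > 1 (redshift), so the source is receding.
λ'/λ₀ = √((1 + β)/(1 − β)) for a receding source ⇒ β = (r² − 1)/(r² + 1) with r = λ'/λ₀.
β = (2.1399 − 1)/(2.1399 + 1) ≈ 0.363.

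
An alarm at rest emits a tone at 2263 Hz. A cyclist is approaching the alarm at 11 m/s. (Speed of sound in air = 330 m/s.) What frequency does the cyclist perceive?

Only the observer moves, toward the source, so f' = f · (v + v_o)/v.
f' = 2263 × (330 + 11)/330 = 2263 × 341/330 ≈ 2338 Hz.

2338 Hz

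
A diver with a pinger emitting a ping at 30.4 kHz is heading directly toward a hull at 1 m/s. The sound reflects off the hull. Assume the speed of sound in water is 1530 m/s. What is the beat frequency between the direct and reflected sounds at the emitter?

39.8 Hz

The hull receives the sound from a moving source: f₁ = f₀ · v/(v − v_e) = 30.4 × 1530/1529 ≈ 30.4199 kHz.
On the return leg the diver with a pinger is a moving observer: f₂ = f₁ · (v + v_e)/v = 30.4199 × 1531/1530 ≈ 30.4398 kHz.
Equivalently f₂ = f₀ · (v + v_e)/(v − v_e).
Beat against the emitted tone (with f₀ = 30400 Hz): |f₂ − f₀| = 2v_e·f₀/(v − v_e) = 2 × 1 × 30400/1529 ≈ 39.8 Hz.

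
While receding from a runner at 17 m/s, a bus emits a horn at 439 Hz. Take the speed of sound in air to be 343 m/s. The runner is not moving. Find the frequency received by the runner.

Only the source moves, away from the listener, so f' = f · v/(v + v_s).
f' = 439 × 343/(343 + 17) = 439 × 343/360 ≈ 418 Hz.

418 Hz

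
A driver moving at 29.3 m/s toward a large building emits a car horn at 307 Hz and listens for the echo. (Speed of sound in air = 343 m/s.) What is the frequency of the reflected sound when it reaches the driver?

364 Hz

The large building receives the sound from a moving source: f₁ = f₀ · v/(v − v_e) = 307 × 343/313.7 ≈ 336 Hz.
On the return leg the driver is a moving observer: f₂ = f₁ · (v + v_e)/v = 336 × 372.3/343 ≈ 364 Hz.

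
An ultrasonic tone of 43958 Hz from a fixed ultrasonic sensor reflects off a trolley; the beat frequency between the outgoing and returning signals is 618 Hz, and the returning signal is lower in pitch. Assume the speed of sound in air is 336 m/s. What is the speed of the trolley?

Double Doppler shift off a moving reflector: f₂ = f₀ · (v + u)/(v − u) (u > 0 toward emitter).
Returning signal is lower, so f₂ = f₀ − Δf = 43958 − 618 = 43340 Hz.
Rearranging, u = v · (f₂ − f₀)/(f₂ + f₀) = 336 × -618/87298 ≈ -2.38 m/s.
So the trolley is moving at 2.38 m/s away from the emitter.

2.38 m/s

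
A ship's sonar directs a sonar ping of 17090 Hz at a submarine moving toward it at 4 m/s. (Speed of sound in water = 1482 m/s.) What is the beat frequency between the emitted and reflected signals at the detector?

At the submarine (a moving observer), f₁ = f₀ · (v + u)/v = 17090 × 1486/1482 ≈ 17136.1 Hz.
The reflection then acts as a moving source: f₂ = f₁ · v/(v − u) ≈ 17182.5 Hz.
Beat frequency: |f₂ − f₀| = 2u·f₀/(v − u) = 2 × 4 × 17090/1478 ≈ 93 Hz.

93 Hz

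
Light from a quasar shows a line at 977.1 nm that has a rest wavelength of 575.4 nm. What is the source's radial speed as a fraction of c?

λ'/λ₀ = 1.6981 > 1 (redshift), so the source is receding.
λ'/λ₀ = √((1 + β)/(1 − β)) for a receding source ⇒ β = (r² − 1)/(r² + 1) with r = λ'/λ₀.
β = (2.8836 − 1)/(2.8836 + 1) ≈ 0.485.

0.485c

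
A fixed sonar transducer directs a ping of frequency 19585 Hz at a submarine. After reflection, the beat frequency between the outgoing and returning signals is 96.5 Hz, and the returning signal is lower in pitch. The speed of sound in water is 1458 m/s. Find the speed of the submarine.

Double Doppler shift off a moving reflector: f₂ = f₀ · (v + u)/(v − u) (u > 0 toward emitter).
Returning signal is lower, so f₂ = f₀ − Δf = 19585 − 96.5 = 19488.5 Hz.
Rearranging, u = v · (f₂ − f₀)/(f₂ + f₀) = 1458 × -96.5/39073.5 ≈ -3.6 m/s.
So the submarine is moving at 3.6 m/s away from the emitter.

3.6 m/s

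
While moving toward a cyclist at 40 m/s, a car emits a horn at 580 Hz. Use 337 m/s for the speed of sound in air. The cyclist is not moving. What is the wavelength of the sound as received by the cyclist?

51.2 cm

With the source moving toward a stationary observer, f' = f · v/(v − v_s).
f' = 580 × 337/(337 − 40) ≈ 658 Hz.
λ' = v/f' = 337/658.114 ≈ 51.2 cm.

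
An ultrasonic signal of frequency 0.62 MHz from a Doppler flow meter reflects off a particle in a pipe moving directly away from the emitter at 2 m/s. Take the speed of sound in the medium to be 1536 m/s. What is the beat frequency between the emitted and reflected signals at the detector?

1612 Hz

At the particle in a pipe (a moving observer), f₁ = f₀ · (v − u)/v = 0.62 × 1534/1536 ≈ 0.619193 MHz.
On reflection it acts as a source moving away from the stationary detector: f₂ = f₁ · v/(v + u) = 0.619193 × 1536/1538 ≈ 0.618388 MHz.
Equivalently f₂ = f₀ · (v − u)/(v + u).
Beat frequency (with f₀ = 620000 Hz): |f₂ − f₀| = 2u·f₀/(v + u) = 2 × 2 × 620000/1538 ≈ 1612 Hz.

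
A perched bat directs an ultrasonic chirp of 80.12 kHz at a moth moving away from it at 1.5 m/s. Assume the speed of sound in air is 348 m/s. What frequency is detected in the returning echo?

The moth first receives the wave as a moving observer: f₁ = f₀ · (v − u)/v = 80.12 × (348 − 1.5)/348 ≈ 79.8 kHz.
On reflection it acts as a source moving away from the stationary detector: f₂ = f₁ · v/(v + u) = 79.8 × 348/349.5 ≈ 79.4 kHz.

79.4 kHz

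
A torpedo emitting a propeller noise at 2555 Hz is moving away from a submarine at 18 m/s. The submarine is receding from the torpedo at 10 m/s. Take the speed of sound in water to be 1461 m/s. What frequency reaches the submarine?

Both move, so f' = f · (v − v_o)/(v + v_s).
f' = 2555 × (1461 − 10)/(1461 + 18) = 2555 × 1451/1479 ≈ 2507 Hz.

2507 Hz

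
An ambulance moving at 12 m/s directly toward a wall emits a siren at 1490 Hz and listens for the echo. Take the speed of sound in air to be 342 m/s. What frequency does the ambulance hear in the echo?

1598 Hz

The wall receives the sound from a moving source: f₁ = f₀ · v/(v − v_e) = 1490 × 342/330 ≈ 1544 Hz.
On the return leg the ambulance is a moving observer: f₂ = f₁ · (v + v_e)/v = 1544 × 354/342 ≈ 1598 Hz.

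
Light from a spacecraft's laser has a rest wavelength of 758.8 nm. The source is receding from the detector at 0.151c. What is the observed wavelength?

883.5 nm

Relativistic Doppler for wavelength: λ' = λ₀ · √((1 + β)/(1 − β)).
λ' = 758.8 × √(1.1510/0.8490) = 758.8 × 1.16435 ≈ 883.5 nm.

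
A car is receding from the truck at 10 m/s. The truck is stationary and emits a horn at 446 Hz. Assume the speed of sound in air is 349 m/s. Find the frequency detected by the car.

433 Hz

Moving observer, stationary source: f' = f · (v − v_o)/v.
f' = 446 × (349 − 10)/349 = 446 × 339/349 ≈ 433 Hz.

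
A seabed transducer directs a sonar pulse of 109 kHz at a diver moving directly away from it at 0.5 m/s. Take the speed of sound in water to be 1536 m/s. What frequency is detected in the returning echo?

108.9 kHz

At the diver (a moving observer), f₁ = f₀ · (v − u)/v = 109 × 1535.5/1536 ≈ 109.0 kHz.
The reflection then acts as a moving source: f₂ = f₁ · v/(v + u) ≈ 108.9 kHz.
Equivalently f₂ = f₀ · (v − u)/(v + u).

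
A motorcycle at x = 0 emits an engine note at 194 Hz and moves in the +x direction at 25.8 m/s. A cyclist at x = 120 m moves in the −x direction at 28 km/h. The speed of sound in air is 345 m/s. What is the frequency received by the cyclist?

214 Hz

28 km/h = 7.778 m/s.
The observer lies on the +x side, so the source is heading toward the observer and the observer is heading toward the source.
General Doppler shift: f' = f · (v + v_o)/(v − v_s).
f' = 194 × (345 + 7.778)/(345 − 25.8) = 194 × 352.78/319.2 ≈ 214 Hz.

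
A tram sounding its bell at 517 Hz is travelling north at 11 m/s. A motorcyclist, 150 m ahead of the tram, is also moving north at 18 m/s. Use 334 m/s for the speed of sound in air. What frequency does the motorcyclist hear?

506 Hz

The motorcyclist is ahead, so the tram is moving toward it while the motorcyclist is moving away from the tram.
Both move, so f' = f · (v − v_o)/(v − v_s).
f' = 517 × (334 − 18)/(334 − 11) = 517 × 316/323 ≈ 506 Hz.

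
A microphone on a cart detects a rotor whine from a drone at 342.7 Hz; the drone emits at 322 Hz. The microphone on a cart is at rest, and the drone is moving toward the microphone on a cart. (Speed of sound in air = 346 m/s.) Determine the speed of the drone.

20.9 m/s

f' = f · v/(v − v_s) ⇒ v_s = v · |1 − f/f'|.
v_s = 346 × |1 − 322/342.7| = 346 × 0.0604 ≈ 20.9 m/s.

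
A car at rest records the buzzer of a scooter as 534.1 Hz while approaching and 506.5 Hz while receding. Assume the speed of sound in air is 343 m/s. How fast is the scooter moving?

9.1 m/s

f₁/f₂ = (v + v_s)/(v − v_s), so v_s = v · (f₁ − f₂)/(f₁ + f₂).
v_s = 343 × (534.1 − 506.5)/(534.1 + 506.5) = 343 × 27.6/1040.6 ≈ 9.1 m/s.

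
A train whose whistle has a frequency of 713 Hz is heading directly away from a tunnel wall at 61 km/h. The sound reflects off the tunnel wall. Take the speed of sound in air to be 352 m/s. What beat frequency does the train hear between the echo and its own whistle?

61 km/h = 16.94 m/s.
The tunnel wall receives the sound from a moving source: f₁ = f₀ · v/(v + v_e) = 713 × 352/368.94 ≈ 680.3 Hz.
On the return leg the train is a moving observer: f₂ = f₁ · (v − v_e)/v = 680.3 × 335.06/352 ≈ 647.5 Hz.
Beat against the emitted tone: |f₂ − f₀| = 2v_e·f₀/(v + v_e) = 2 × 16.94 × 713/368.94 ≈ 65 Hz.

65 Hz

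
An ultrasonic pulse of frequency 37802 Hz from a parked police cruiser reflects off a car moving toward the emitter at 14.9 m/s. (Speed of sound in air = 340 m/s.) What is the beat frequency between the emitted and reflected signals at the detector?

The car first receives the wave as a moving observer: f₁ = f₀ · (v + u)/v = 37802 × (340 + 14.9)/340 ≈ 39459 Hz.
The reflection then acts as a moving source: f₂ = f₁ · v/(v − u) ≈ 41267 Hz.
Beat frequency: |f₂ − f₀| = 2u·f₀/(v − u) = 2 × 14.9 × 37802/325.1 ≈ 3465 Hz.

3465 Hz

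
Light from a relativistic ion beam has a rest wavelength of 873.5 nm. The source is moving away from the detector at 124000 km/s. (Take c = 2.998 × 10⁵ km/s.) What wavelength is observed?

1356.2 nm

β = v/c = 124000/299800 = 0.4136.
Relativistic Doppler for wavelength: λ' = λ₀ · √((1 + β)/(1 − β)).
λ' = 873.5 × √(1.4136/0.5864) = 873.5 × 1.55264 ≈ 1356.2 nm.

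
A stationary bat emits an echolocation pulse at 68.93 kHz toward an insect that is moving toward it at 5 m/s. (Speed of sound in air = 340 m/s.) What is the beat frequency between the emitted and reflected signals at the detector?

At the insect (a moving observer), f₁ = f₀ · (v + u)/v = 68.93 × 345/340 ≈ 69.94 kHz.
The reflection then acts as a moving source: f₂ = f₁ · v/(v − u) ≈ 70.99 kHz.
Equivalently f₂ = f₀ · (v + u)/(v − u).
Beat frequency (with f₀ = 68930 Hz): |f₂ − f₀| = 2u·f₀/(v − u) = 2 × 5 × 68930/335 ≈ 2058 Hz.

2058 Hz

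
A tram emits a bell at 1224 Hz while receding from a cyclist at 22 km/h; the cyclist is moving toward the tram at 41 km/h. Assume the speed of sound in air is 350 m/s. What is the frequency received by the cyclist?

22 km/h = 6.111 m/s; 41 km/h = 11.39 m/s.
General Doppler shift: f' = f · (v + v_o)/(v + v_s).
f' = 1224 × (350 + 11.39)/(350 + 6.111) = 1224 × 361.39/356.11 ≈ 1242 Hz.

1242 Hz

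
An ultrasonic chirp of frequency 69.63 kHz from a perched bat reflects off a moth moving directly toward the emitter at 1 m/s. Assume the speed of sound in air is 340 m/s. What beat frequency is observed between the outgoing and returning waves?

411 Hz

The moth first receives the wave as a moving observer: f₁ = f₀ · (v + u)/v = 69.63 × (340 + 1)/340 ≈ 69.835 kHz.
The reflection then acts as a moving source: f₂ = f₁ · v/(v − u) ≈ 70.041 kHz.
Equivalently f₂ = f₀ · (v + u)/(v − u).
Beat frequency (with f₀ = 69630 Hz): |f₂ − f₀| = 2u·f₀/(v − u) = 2 × 1 × 69630/339 ≈ 411 Hz.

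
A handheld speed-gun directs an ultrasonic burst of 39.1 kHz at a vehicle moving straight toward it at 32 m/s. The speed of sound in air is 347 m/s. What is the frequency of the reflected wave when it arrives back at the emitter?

At the vehicle (a moving observer), f₁ = f₀ · (v + u)/v = 39.1 × 379/347 ≈ 42.7 kHz.
The reflection then acts as a moving source: f₂ = f₁ · v/(v − u) ≈ 47.0 kHz.

47.0 kHz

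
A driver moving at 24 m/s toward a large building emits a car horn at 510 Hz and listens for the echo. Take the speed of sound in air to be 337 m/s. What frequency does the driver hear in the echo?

588 Hz

The large building receives the sound from a moving source: f₁ = f₀ · v/(v − v_e) = 510 × 337/313 ≈ 549 Hz.
On the return leg the driver is a moving observer: f₂ = f₁ · (v + v_e)/v = 549 × 361/337 ≈ 588 Hz.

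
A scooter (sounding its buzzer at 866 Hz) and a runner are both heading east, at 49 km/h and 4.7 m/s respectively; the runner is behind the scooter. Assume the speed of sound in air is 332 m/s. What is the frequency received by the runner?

844 Hz

49 km/h = 13.61 m/s.
The runner is behind, so the scooter is moving away from it while the runner is moving toward the scooter.
With source receding and observer approaching, f' = f · (v + v_o)/(v + v_s).
f' = 866 × (332 + 4.7)/(332 + 13.61) = 866 × 336.7/345.61 ≈ 844 Hz.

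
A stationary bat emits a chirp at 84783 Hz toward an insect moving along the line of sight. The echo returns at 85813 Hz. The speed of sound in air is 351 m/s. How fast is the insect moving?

2.12 m/s

Double Doppler shift off a moving reflector: f₂ = f₀ · (v + u)/(v − u) (u > 0 toward emitter).
Rearranging, u = v · (f₂ − f₀)/(f₂ + f₀) = 351 × 1030/170596 ≈ 2.12 m/s.
So the insect is moving at 2.12 m/s toward the emitter.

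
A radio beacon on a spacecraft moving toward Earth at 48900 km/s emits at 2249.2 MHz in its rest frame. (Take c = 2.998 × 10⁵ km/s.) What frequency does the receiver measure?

β = v/c = 48900/299800 = 0.1631.
Relativistic Doppler for frequency: f' = f₀ · √((1 + β)/(1 − β)).
f' = 2249.2 × √(1.1631/0.8369) = 2249.2 × 1.17890 ≈ 2651.6 MHz.

2651.6 MHz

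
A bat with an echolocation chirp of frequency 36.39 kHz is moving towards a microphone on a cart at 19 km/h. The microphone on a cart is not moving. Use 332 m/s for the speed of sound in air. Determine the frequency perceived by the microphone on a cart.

37.0 kHz

19 km/h = 5.278 m/s.
Only the source moves, toward the listener, so f' = f · v/(v − v_s).
f' = 36.39 × 332/(332 − 5.278) = 36.39 × 332/326.7 ≈ 37.0 kHz.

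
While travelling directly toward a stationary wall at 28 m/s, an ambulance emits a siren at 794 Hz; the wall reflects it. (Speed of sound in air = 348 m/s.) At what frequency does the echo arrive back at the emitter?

The wall receives the sound from a moving source: f₁ = f₀ · v/(v − v_e) = 794 × 348/320 ≈ 863 Hz.
On the return leg the ambulance is a moving observer: f₂ = f₁ · (v + v_e)/v = 863 × 376/348 ≈ 933 Hz.

933 Hz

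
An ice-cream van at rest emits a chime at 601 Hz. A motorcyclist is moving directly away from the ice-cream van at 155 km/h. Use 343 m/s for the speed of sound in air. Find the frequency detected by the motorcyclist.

526 Hz

155 km/h = 43.06 m/s.
Only the observer moves, away from the source, so f' = f · (v − v_o)/v.
f' = 601 × (343 − 43.06)/343 = 601 × 299.94/343 ≈ 526 Hz.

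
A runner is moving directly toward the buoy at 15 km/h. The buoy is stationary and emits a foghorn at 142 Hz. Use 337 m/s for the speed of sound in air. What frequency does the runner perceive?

144 Hz

15 km/h = 4.167 m/s.
Moving observer, stationary source: f' = f · (v + v_o)/v.
f' = 142 × (337 + 4.167)/337 = 142 × 341.17/337 ≈ 144 Hz.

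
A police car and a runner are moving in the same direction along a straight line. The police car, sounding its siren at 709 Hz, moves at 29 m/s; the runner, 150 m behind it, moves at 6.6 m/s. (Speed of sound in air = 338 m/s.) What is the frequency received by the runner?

666 Hz

The runner is behind, so the police car is moving away from it while the runner is moving toward the police car.
Both move, so f' = f · (v + v_o)/(v + v_s).
f' = 709 × (338 + 6.6)/(338 + 29) = 709 × 344.6/367 ≈ 666 Hz.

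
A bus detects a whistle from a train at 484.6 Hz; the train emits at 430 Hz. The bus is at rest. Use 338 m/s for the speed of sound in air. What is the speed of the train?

f' > f, so the train is approaching.
f' = f · v/(v − v_s) ⇒ v_s = v · |1 − f/f'|.
v_s = 338 × |1 − 430/484.6| = 338 × 0.1127 ≈ 38 m/s.

38 m/s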